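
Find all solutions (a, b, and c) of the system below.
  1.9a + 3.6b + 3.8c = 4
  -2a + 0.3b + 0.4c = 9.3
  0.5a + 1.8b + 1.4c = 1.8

a = -4, b = -1, c = 4

Row-reduce the augmented matrix:
R1 ← R1 / (19/10).
R2 ← R2 + 2·R1.
R3 ← R3 − 1/2·R1.
R2 ← R2 / (777/190).
R1 ← R1 − 36/19·R2.
R3 ← R3 − 81/95·R2.
R3 ← R3 / (-134/259).
R1 ← R1 + 10/259·R3.
R2 ← R2 − 836/777·R3.
Reading off the reduced rows gives a = -4, b = -1, c = 4.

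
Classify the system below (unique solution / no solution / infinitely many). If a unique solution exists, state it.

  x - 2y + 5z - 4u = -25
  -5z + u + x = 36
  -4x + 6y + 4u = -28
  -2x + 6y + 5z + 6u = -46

x = 5, y = -2, z = -6, u = 1

Row-reduce the augmented matrix:
R2 ← R2 − 1·R1.
R3 ← R3 + 4·R1.
R4 ← R4 + 2·R1.
R2 ← R2 / (2).
R1 ← R1 + 2·R2.
R3 ← R3 + 2·R2.
R4 ← R4 − 2·R2.
R3 ← R3 / (10).
R1 ← R1 + 5·R3.
R2 ← R2 + 5·R3.
R4 ← R4 − 25·R3.
R4 ← R4 / (21/2).
R1 ← R1 + 5/2·R4.
R2 ← R2 + 1·R4.
R3 ← R3 + 7/10·R4.
Reading off the reduced rows gives x = 5, y = -2, z = -6, u = 1.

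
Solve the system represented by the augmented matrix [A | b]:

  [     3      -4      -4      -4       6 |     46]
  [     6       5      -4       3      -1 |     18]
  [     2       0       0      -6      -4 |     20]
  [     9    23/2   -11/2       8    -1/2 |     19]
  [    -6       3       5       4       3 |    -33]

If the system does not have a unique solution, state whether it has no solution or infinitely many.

no solution

Row-reduce:
R1 ← R1 / (3).
R2 ← R2 − 6·R1.
R3 ← R3 − 2·R1.
R4 ← R4 − 9·R1.
R5 ← R5 + 6·R1.
R2 ← R2 / (13).
R1 ← R1 + 4/3·R2.
R3 ← R3 − 8/3·R2.
R4 ← R4 − 47/2·R2.
R5 ← R5 + 5·R2.
R3 ← R3 / (24/13).
R1 ← R1 + 12/13·R3.
R2 ← R2 − 4/13·R3.
R4 ← R4 + 19/26·R3.
R5 ← R5 + 19/13·R3.
R4 ← R4 / (-151/72).
R1 ← R1 + 3·R4.
R2 ← R2 − 16/9·R4.
R3 ← R3 + 109/36·R4.
R5 ← R5 + 151/36·R4.
Row 5 reduces to 0 = 1, a contradiction. The system is inconsistent.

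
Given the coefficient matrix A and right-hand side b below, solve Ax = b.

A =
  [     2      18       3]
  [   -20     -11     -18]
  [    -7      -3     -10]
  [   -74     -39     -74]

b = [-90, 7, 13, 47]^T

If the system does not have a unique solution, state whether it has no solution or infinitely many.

Row-reduce the augmented matrix:
R1 ← R1 / (2).
R2 ← R2 + 20·R1.
R3 ← R3 + 7·R1.
R4 ← R4 + 74·R1.
R2 ← R2 / (169).
R1 ← R1 − 9·R2.
R3 ← R3 − 60·R2.
R4 ← R4 − 627·R2.
R3 ← R3 / (-1271/338).
R1 ← R1 − 291/338·R3.
R2 ← R2 − 12/169·R3.
R4 ← R4 + 1271/169·R3.
R4 reduces to 0 = 0, so the extra equation is consistent.
Reading off the reduced rows gives x_1 = 6, x_2 = -5, x_3 = -4.

x_1 = 6, x_2 = -5, x_3 = -4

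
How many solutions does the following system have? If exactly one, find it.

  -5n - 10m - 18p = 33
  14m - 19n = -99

Row-reduce:
R1 ← R1 / (-10).
R2 ← R2 − 14·R1.
R2 ← R2 / (-26).
R1 ← R1 − 1/2·R2.
Rank is 2 with 3 unknowns, leaving p free.

infinitely many solutions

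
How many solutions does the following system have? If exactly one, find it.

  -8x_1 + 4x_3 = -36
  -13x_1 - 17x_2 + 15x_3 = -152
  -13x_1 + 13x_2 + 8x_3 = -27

x_1 = 2, x_2 = 3, x_3 = -5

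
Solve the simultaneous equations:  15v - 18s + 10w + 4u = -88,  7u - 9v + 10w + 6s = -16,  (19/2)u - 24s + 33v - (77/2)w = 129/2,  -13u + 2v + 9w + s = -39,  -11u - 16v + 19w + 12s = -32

no solution

Row-reduce:
R1 ← R1 / (4).
R2 ← R2 − 7·R1.
R3 ← R3 − 19/2·R1.
R4 ← R4 + 13·R1.
R5 ← R5 + 11·R1.
R2 ← R2 / (-141/4).
R1 ← R1 − 15/4·R2.
R3 ← R3 + 21/8·R2.
R4 ← R4 − 203/4·R2.
R5 ← R5 − 101/4·R2.
R3 ← R3 / (-5799/94).
R1 ← R1 − 80/47·R3.
R2 ← R2 − 10/47·R3.
R4 ← R4 − 1443/47·R3.
R5 ← R5 − 1933/47·R3.
R4 ← R4 / (8565/1933).
R1 ← R1 + 136/1933·R4.
R2 ← R2 + 1950/1933·R4.
R3 ← R3 + 500/1933·R4.
Row 5 reduces to 0 = 1/3, a contradiction. The system is inconsistent.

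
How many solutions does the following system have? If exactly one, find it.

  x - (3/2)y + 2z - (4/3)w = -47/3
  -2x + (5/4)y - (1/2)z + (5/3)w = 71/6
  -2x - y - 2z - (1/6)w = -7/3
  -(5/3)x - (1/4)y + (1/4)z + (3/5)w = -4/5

x = 0, y = 6, z = -2, w = 2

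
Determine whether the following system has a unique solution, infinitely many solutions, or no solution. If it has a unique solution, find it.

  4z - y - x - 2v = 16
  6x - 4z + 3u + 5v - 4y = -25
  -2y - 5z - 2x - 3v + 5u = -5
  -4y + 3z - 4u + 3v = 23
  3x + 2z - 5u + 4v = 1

Row-reduce the augmented matrix:
R1 ← R1 / (-1).
R2 ← R2 − 6·R1.
R3 ← R3 + 2·R1.
R5 ← R5 − 3·R1.
R2 ← R2 / (-10).
R1 ← R1 − 1·R2.
R4 ← R4 + 4·R2.
R5 ← R5 + 3·R2.
R3 ← R3 / (-13).
R1 ← R1 + 2·R3.
R2 ← R2 + 2·R3.
R4 ← R4 + 5·R3.
R5 ← R5 − 8·R3.
R4 ← R4 / (-463/65).
R1 ← R1 + 61/130·R4.
R2 ← R2 + 139/130·R4.
R3 ← R3 + 5/13·R4.
R5 ← R5 + 367/130·R4.
R5 ← R5 / (-1325/926).
R1 ← R1 − 731/926·R5.
R2 ← R2 + 247/926·R5.
R3 ← R3 + 171/463·R5.
R4 ← R4 + 352/463·R5.
Reading off the reduced rows gives x = -3, y = -3, z = 2, u = -2, v = -1.

x = -3, y = -3, z = 2, u = -2, v = -1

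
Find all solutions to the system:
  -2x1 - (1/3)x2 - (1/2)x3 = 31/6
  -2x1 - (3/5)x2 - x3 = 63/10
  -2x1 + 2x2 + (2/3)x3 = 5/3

x1 = -2, x2 = -1/2, x3 = -2

Row-reduce the augmented matrix:
R1 ← R1 / (-2).
R2 ← R2 + 2·R1.
R3 ← R3 + 2·R1.
R2 ← R2 / (-4/15).
R1 ← R1 − 1/6·R2.
R3 ← R3 − 7/3·R2.
R3 ← R3 / (-77/24).
R1 ← R1 + 1/16·R3.
R2 ← R2 − 15/8·R3.
Reading off the reduced rows gives x1 = -2, x2 = -1/2, x3 = -2.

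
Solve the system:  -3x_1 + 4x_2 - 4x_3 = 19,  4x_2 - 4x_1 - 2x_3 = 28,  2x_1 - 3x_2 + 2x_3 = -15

x_1 = -5, x_2 = 3, x_3 = 2

Row-reduce the augmented matrix:
R1 ← R1 / (-3).
R2 ← R2 + 4·R1.
R3 ← R3 − 2·R1.
R2 ← R2 / (-4/3).
R1 ← R1 + 4/3·R2.
R3 ← R3 + 1/3·R2.
R3 ← R3 / (-3/2).
R1 ← R1 + 2·R3.
R2 ← R2 + 5/2·R3.
Reading off the reduced rows gives x_1 = -5, x_2 = 3, x_3 = 2.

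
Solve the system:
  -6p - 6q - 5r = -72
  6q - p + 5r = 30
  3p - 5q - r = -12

p = 6, q = 6, r = 0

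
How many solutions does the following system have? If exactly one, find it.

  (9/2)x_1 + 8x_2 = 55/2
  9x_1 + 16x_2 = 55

Row-reduce:
R1 ← R1 / (9/2).
R2 ← R2 − 9·R1.
Rank is 1 with 2 unknowns, leaving x_2 free.

infinitely many solutions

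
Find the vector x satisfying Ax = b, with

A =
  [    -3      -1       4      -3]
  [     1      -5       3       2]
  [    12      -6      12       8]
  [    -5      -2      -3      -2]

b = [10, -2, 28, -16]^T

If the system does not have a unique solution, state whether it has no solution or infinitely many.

Row-reduce:
R1 ← R1 / (-3).
R2 ← R2 − 1·R1.
R3 ← R3 − 12·R1.
R4 ← R4 + 5·R1.
R2 ← R2 / (-16/3).
R1 ← R1 − 1/3·R2.
R3 ← R3 + 10·R2.
R4 ← R4 + 1/3·R2.
R3 ← R3 / (159/8).
R1 ← R1 + 17/16·R3.
R2 ← R2 + 13/16·R3.
R4 ← R4 + 159/16·R3.
Rank is 3 with 4 unknowns, leaving x_4 free.

infinitely many solutions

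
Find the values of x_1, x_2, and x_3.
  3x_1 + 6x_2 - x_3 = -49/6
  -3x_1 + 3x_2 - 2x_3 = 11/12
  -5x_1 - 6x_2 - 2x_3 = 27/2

x_1 = -2/3, x_2 = -5/4, x_3 = -4/3

Row-reduce the augmented matrix:
R1 ← R1 / (3).
R2 ← R2 + 3·R1.
R3 ← R3 + 5·R1.
R2 ← R2 / (9).
R1 ← R1 − 2·R2.
R3 ← R3 − 4·R2.
R3 ← R3 / (-7/3).
R1 ← R1 − 1/3·R3.
R2 ← R2 + 1/3·R3.
Reading off the reduced rows gives x_1 = -2/3, x_2 = -5/4, x_3 = -4/3.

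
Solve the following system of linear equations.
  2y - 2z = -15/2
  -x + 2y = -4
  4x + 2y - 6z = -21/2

x = 2, y = -1, z = 11/4

Row-reduce the augmented matrix:
Swap R1 and R2.
R1 ← R1 / (-1).
R3 ← R3 − 4·R1.
R2 ← R2 / (2).
R1 ← R1 + 2·R2.
R3 ← R3 − 10·R2.
R3 ← R3 / (4).
R1 ← R1 + 2·R3.
R2 ← R2 + 1·R3.
Reading off the reduced rows gives x = 2, y = -1, z = 11/4.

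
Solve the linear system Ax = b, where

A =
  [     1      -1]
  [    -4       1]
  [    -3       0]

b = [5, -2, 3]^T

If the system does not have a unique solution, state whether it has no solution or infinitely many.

Row-reduce the augmented matrix:
R2 ← R2 + 4·R1.
R3 ← R3 + 3·R1.
R2 ← R2 / (-3).
R1 ← R1 + 1·R2.
R3 ← R3 + 3·R2.
R3 reduces to 0 = 0, so the extra equation is consistent.
Reading off the reduced rows gives x_1 = -1, x_2 = -6.

x_1 = -1, x_2 = -6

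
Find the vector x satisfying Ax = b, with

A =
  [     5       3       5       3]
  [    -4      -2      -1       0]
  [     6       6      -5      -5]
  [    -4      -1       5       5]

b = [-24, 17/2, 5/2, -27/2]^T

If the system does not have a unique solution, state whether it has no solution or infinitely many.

x_1 = -1/2, x_2 = -2, x_3 = -5/2, x_4 = -1

Row-reduce the augmented matrix:
R1 ← R1 / (5).
R2 ← R2 + 4·R1.
R3 ← R3 − 6·R1.
R4 ← R4 + 4·R1.
R2 ← R2 / (2/5).
R1 ← R1 − 3/5·R2.
R3 ← R3 − 12/5·R2.
R4 ← R4 − 7/5·R2.
R3 ← R3 / (-29).
R1 ← R1 + 7/2·R3.
R2 ← R2 − 15/2·R3.
R4 ← R4 + 3/2·R3.
R4 ← R4 / (11/58).
R1 ← R1 + 13/58·R4.
R2 ← R2 − 3/58·R4.
R3 ← R3 − 23/29·R4.
Reading off the reduced rows gives x_1 = -1/2, x_2 = -2, x_3 = -5/2, x_4 = -1.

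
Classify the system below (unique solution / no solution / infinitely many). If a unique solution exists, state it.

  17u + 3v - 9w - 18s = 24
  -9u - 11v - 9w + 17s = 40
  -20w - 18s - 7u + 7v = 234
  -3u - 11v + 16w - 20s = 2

Row-reduce the augmented matrix:
R1 ← R1 / (17).
R2 ← R2 + 9·R1.
R3 ← R3 + 7·R1.
R4 ← R4 + 3·R1.
R2 ← R2 / (-160/17).
R1 ← R1 − 3/17·R2.
R3 ← R3 − 140/17·R2.
R4 ← R4 + 178/17·R2.
R3 ← R3 / (-143/4).
R1 ← R1 + 63/80·R3.
R2 ← R2 − 117/80·R3.
R4 ← R4 − 1189/40·R3.
R4 ← R4 / (-134939/2860).
R1 ← R1 + 2877/5720·R4.
R2 ← R2 + 689/440·R4.
R3 ← R3 − 151/286·R4.
Reading off the reduced rows gives u = -6, v = 0, w = -6, s = -4.

u = -6, v = 0, w = -6, s = -4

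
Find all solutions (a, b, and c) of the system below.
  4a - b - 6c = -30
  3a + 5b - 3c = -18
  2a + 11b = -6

infinitely many solutions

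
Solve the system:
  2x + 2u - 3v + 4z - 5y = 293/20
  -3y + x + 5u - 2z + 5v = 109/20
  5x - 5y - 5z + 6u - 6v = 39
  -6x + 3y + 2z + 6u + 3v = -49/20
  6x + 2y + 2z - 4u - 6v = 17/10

x = 1/5, y = -3/2, z = -1, u = 2, v = -9/4

Row-reduce the augmented matrix:
R1 ← R1 / (2).
R2 ← R2 − 1·R1.
R3 ← R3 − 5·R1.
R4 ← R4 + 6·R1.
R5 ← R5 − 6·R1.
R2 ← R2 / (-1/2).
R1 ← R1 + 5/2·R2.
R3 ← R3 − 15/2·R2.
R4 ← R4 + 12·R2.
R5 ← R5 − 17·R2.
R3 ← R3 / (-75).
R1 ← R1 − 22·R3.
R2 ← R2 − 8·R3.
R4 ← R4 − 110·R3.
R5 ← R5 + 146·R3.
R4 ← R4 / (82/15).
R1 ← R1 + 83/75·R4.
R2 ← R2 + 112/75·R4.
R3 ← R3 + 61/75·R4.
R5 ← R5 − 544/75·R4.
R5 ← R5 / (10982/205).
R1 ← R1 + 1714/205·R5.
R2 ← R2 + 1441/205·R5.
R3 ← R3 + 783/205·R5.
R4 ← R4 + 126/41·R5.
Reading off the reduced rows gives x = 1/5, y = -3/2, z = -1, u = 2, v = -9/4.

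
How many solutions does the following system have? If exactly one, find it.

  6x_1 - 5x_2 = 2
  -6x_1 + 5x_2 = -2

infinitely many solutions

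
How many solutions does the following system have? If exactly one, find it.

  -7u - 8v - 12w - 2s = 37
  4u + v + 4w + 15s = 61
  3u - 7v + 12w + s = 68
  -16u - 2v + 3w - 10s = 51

Row-reduce the augmented matrix:
R1 ← R1 / (-7).
R2 ← R2 − 4·R1.
R3 ← R3 − 3·R1.
R4 ← R4 + 16·R1.
R2 ← R2 / (-25/7).
R1 ← R1 − 8/7·R2.
R3 ← R3 + 73/7·R2.
R4 ← R4 − 114/7·R2.
R3 ← R3 / (76/5).
R1 ← R1 − 4/5·R3.
R2 ← R2 − 4/5·R3.
R4 ← R4 − 87/5·R3.
R4 ← R4 / (9872/95).
R1 ← R1 − 130/19·R4.
R2 ← R2 + 167/95·R4.
R3 ← R3 + 252/95·R4.
Reading off the reduced rows gives u = -5, v = -6, w = 3, s = 5.

u = -5, v = -6, w = 3, s = 5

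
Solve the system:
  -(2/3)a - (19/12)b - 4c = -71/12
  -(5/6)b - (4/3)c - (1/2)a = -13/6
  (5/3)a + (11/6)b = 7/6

infinitely many solutions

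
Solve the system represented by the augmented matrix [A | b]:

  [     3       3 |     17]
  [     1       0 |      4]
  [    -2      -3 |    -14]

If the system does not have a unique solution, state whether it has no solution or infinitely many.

no solution

Row-reduce:
R1 ← R1 / (3).
R2 ← R2 − 1·R1.
R3 ← R3 + 2·R1.
R2 ← R2 / (-1).
R1 ← R1 − 1·R2.
R3 ← R3 + 1·R2.
Row 3 reduces to 0 = -1, a contradiction. The system is inconsistent.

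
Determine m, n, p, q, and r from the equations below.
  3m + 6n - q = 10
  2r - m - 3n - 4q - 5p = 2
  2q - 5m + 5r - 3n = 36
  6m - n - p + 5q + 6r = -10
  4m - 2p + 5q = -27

Row-reduce the augmented matrix:
R1 ← R1 / (3).
R2 ← R2 + 1·R1.
R3 ← R3 + 5·R1.
R4 ← R4 − 6·R1.
R5 ← R5 − 4·R1.
R2 ← R2 / (-1).
R1 ← R1 − 2·R2.
R3 ← R3 − 7·R2.
R4 ← R4 + 13·R2.
R5 ← R5 + 8·R2.
R3 ← R3 / (-35).
R1 ← R1 + 10·R3.
R2 ← R2 − 5·R3.
R4 ← R4 − 64·R3.
R5 ← R5 − 38·R3.
R4 ← R4 / (178/21).
R1 ← R1 + 3/7·R4.
R2 ← R2 − 1/21·R4.
R3 ← R3 − 6/7·R4.
R5 ← R5 − 59/7·R4.
R5 ← R5 / (-4464/445).
R1 ← R1 + 304/445·R5.
R2 ← R2 − 281/445·R5.
R3 ← R3 + 181/89·R5.
R4 ← R4 − 774/445·R5.
Reading off the reduced rows gives m = -5, n = 4, p = 1, q = -1, r = 5.

m = -5, n = 4, p = 1, q = -1, r = 5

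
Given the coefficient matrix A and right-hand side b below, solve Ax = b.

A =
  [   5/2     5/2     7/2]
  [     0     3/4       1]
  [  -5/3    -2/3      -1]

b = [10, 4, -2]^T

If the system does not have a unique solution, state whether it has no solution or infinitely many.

Row-reduce:
R1 ← R1 / (5/2).
R3 ← R3 + 5/3·R1.
R2 ← R2 / (3/4).
R1 ← R1 − 1·R2.
R3 ← R3 − 1·R2.
Row 3 reduces to 0 = -2/3, a contradiction. The system is inconsistent.

no solution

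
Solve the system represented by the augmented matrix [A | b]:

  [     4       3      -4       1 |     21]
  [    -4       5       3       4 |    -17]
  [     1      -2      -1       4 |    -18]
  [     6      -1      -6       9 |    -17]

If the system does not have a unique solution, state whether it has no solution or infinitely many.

Row-reduce:
R1 ← R1 / (4).
R2 ← R2 + 4·R1.
R3 ← R3 − 1·R1.
R4 ← R4 − 6·R1.
R2 ← R2 / (8).
R1 ← R1 − 3/4·R2.
R3 ← R3 + 11/4·R2.
R4 ← R4 + 11/2·R2.
R3 ← R3 / (-11/32).
R1 ← R1 + 29/32·R3.
R2 ← R2 + 1/8·R3.
R4 ← R4 + 11/16·R3.
Row 4 reduces to 0 = -2, a contradiction. The system is inconsistent.

no solution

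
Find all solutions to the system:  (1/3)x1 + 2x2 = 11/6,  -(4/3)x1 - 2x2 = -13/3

x1 = 5/2, x2 = 1/2

Row-reduce the augmented matrix:
R1 ← R1 / (1/3).
R2 ← R2 + 4/3·R1.
R2 ← R2 / (6).
R1 ← R1 − 6·R2.
Reading off the reduced rows gives x1 = 5/2, x2 = 1/2.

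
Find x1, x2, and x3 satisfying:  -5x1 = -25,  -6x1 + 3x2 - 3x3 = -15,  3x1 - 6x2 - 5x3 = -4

x1 = 5, x2 = 4, x3 = -1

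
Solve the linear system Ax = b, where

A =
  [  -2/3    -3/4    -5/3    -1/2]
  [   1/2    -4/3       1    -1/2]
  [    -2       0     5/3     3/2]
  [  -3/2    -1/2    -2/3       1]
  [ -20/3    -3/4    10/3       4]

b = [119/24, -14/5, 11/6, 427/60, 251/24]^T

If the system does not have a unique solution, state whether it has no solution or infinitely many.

Row-reduce the augmented matrix:
R1 ← R1 / (-2/3).
R2 ← R2 − 1/2·R1.
R3 ← R3 + 2·R1.
R4 ← R4 + 3/2·R1.
R5 ← R5 + 20/3·R1.
R2 ← R2 / (-91/48).
R1 ← R1 − 9/8·R2.
R3 ← R3 − 9/4·R2.
R4 ← R4 − 19/16·R2.
R5 ← R5 − 27/4·R2.
R3 ← R3 / (1739/273).
R1 ← R1 − 214/91·R3.
R2 ← R2 − 12/91·R3.
R4 ← R4 − 799/273·R3.
R5 ← R5 − 1739/91·R3.
R4 ← R4 / (25/37).
R1 ← R1 + 858/1739·R4.
R2 ← R2 − 732/1739·R4.
R3 ← R3 − 1071/3478·R4.
R5 reduces to 0 = 0, so the extra equation is consistent.
Reading off the reduced rows gives x_1 = -1, x_2 = -3/2, x_3 = -14/5, x_4 = 3.

x_1 = -1, x_2 = -3/2, x_3 = -14/5, x_4 = 3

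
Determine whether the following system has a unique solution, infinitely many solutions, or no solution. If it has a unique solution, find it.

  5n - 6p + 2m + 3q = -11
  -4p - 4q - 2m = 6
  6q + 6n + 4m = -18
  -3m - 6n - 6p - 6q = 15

Row-reduce the augmented matrix:
R1 ← R1 / (2).
R2 ← R2 + 2·R1.
R3 ← R3 − 4·R1.
R4 ← R4 + 3·R1.
R2 ← R2 / (5).
R1 ← R1 − 5/2·R2.
R3 ← R3 + 4·R2.
R4 ← R4 − 3/2·R2.
R3 ← R3 / (4).
R1 ← R1 − 2·R3.
R2 ← R2 + 2·R3.
R4 ← R4 + 12·R3.
R4 ← R4 / (-18/5).
R1 ← R1 − 12/5·R4.
R2 ← R2 + 3/5·R4.
R3 ← R3 + 1/5·R4.
Reading off the reduced rows gives m = -3, n = -1, p = 0, q = 0.

m = -3, n = -1, p = 0, q = 0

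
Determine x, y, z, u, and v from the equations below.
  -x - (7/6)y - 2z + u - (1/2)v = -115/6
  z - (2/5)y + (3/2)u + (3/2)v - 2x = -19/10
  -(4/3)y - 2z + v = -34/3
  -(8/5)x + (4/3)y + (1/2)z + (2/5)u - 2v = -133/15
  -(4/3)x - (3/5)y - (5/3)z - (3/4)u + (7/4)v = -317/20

x = 6, y = 1, z = 6, u = 1, v = 2

Row-reduce the augmented matrix:
R1 ← R1 / (-1).
R2 ← R2 + 2·R1.
R4 ← R4 + 8/5·R1.
R5 ← R5 + 4/3·R1.
R2 ← R2 / (29/15).
R1 ← R1 − 7/6·R2.
R3 ← R3 + 4/3·R2.
R4 ← R4 − 16/5·R2.
R5 ← R5 − 43/45·R2.
R3 ← R3 / (42/29).
R1 ← R1 + 59/58·R3.
R2 ← R2 − 75/29·R3.
R4 ← R4 + 1327/290·R3.
R5 ← R5 + 128/87·R3.
R4 ← R4 / (-307/210).
R1 ← R1 + 79/84·R4.
R2 ← R2 − 5/14·R4.
R3 ← R3 + 5/21·R4.
R5 ← R5 + 551/252·R4.
R5 ← R5 / (-2311/2456).
R1 ← R1 + 2943/2456·R5.
R2 ← R2 + 3405/1228·R5.
R3 ← R3 − 414/307·R5.
R4 ← R4 + 1373/614·R5.
Reading off the reduced rows gives x = 6, y = 1, z = 6, u = 1, v = 2.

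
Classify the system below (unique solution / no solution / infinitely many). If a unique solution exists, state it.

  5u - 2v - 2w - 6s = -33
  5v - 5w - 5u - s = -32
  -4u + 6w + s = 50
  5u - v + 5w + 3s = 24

u = -3, v = -3, w = 6, s = 2

Row-reduce the augmented matrix:
R1 ← R1 / (5).
R2 ← R2 + 5·R1.
R3 ← R3 + 4·R1.
R4 ← R4 − 5·R1.
R2 ← R2 / (3).
R1 ← R1 + 2/5·R2.
R3 ← R3 + 8/5·R2.
R4 ← R4 − 1·R2.
R3 ← R3 / (2/3).
R1 ← R1 + 4/3·R3.
R2 ← R2 + 7/3·R3.
R4 ← R4 − 28/3·R3.
R4 ← R4 / (584/5).
R1 ← R1 + 86/5·R4.
R2 ← R2 + 287/10·R4.
R3 ← R3 + 113/10·R4.
Reading off the reduced rows gives u = -3, v = -3, w = 6, s = 2.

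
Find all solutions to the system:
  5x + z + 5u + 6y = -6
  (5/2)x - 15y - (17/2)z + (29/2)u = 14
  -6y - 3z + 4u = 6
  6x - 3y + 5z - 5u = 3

Row-reduce:
R1 ← R1 / (5).
R2 ← R2 − 5/2·R1.
R4 ← R4 − 6·R1.
R2 ← R2 / (-18).
R1 ← R1 − 6/5·R2.
R3 ← R3 + 6·R2.
R4 ← R4 + 51/5·R2.
Swap R3 and R4.
R3 ← R3 / (89/10).
R1 ← R1 + 2/5·R3.
R2 ← R2 − 1/2·R3.
Row 4 reduces to 0 = 1/3, a contradiction. The system is inconsistent.

no solution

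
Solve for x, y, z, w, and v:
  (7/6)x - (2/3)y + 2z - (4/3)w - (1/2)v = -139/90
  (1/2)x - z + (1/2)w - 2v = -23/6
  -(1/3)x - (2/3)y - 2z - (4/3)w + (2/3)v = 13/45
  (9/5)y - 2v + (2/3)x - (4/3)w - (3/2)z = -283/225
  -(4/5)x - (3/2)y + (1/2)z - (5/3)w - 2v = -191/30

Row-reduce the augmented matrix:
R1 ← R1 / (7/6).
R2 ← R2 − 1/2·R1.
R3 ← R3 + 1/3·R1.
R4 ← R4 − 2/3·R1.
R5 ← R5 + 4/5·R1.
R2 ← R2 / (2/7).
R1 ← R1 + 4/7·R2.
R3 ← R3 + 6/7·R2.
R4 ← R4 − 229/105·R2.
R5 ← R5 + 137/70·R2.
R3 ← R3 / (-7).
R1 ← R1 + 2·R3.
R2 ← R2 + 13/2·R3.
R4 ← R4 − 173/15·R3.
R5 ← R5 + 217/20·R3.
R4 ← R4 / (-879/140).
R1 ← R1 − 4/7·R4.
R2 ← R2 − 33/14·R4.
R3 ← R3 + 3/14·R4.
R5 ← R5 − 73/30·R4.
R5 ← R5 / (-8993/1620).
R1 ← R1 + 61/27·R5.
R2 ← R2 + 5/18·R5.
R3 ← R3 − 5/9·R5.
R4 ← R4 + 17/27·R5.
Reading off the reduced rows gives x = 1/3, y = 7/5, z = 0, w = 0, v = 2.

x = 1/3, y = 7/5, z = 0, w = 0, v = 2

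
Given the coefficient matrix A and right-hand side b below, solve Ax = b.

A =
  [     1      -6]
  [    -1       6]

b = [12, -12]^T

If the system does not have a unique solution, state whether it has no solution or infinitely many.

infinitely many solutions

Row-reduce:
R2 ← R2 + 1·R1.
Rank is 1 with 2 unknowns, leaving x_2 free.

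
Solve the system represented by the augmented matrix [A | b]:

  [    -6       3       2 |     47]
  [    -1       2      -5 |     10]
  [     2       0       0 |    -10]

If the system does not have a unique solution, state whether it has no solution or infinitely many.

Row-reduce the augmented matrix:
R1 ← R1 / (-6).
R2 ← R2 + 1·R1.
R3 ← R3 − 2·R1.
R2 ← R2 / (3/2).
R1 ← R1 + 1/2·R2.
R3 ← R3 − 1·R2.
R3 ← R3 / (38/9).
R1 ← R1 + 19/9·R3.
R2 ← R2 + 32/9·R3.
Reading off the reduced rows gives x_1 = -5, x_2 = 5, x_3 = 1.

x_1 = -5, x_2 = 5, x_3 = 1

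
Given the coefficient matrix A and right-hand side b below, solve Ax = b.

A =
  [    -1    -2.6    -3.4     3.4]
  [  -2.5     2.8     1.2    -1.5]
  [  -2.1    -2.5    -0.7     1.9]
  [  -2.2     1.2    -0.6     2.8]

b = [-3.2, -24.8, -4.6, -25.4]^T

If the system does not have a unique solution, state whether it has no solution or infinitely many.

Row-reduce the augmented matrix:
R1 ← R1 / (-1).
R2 ← R2 + 5/2·R1.
R3 ← R3 + 21/10·R1.
R4 ← R4 + 11/5·R1.
R2 ← R2 / (93/10).
R1 ← R1 − 13/5·R2.
R3 ← R3 − 74/25·R2.
R4 ← R4 − 173/25·R2.
R3 ← R3 / (1559/465).
R1 ← R1 − 64/93·R3.
R2 ← R2 − 97/93·R3.
R4 ← R4 + 157/465·R3.
R4 ← R4 / (19906/7795).
R1 ← R1 + 1419/7795·R4.
R2 ← R2 + 3393/7795·R4.
R3 ← R3 + 4783/7795·R4.
Reading off the reduced rows gives x_1 = 6, x_2 = -5, x_3 = 1, x_4 = -2.

x_1 = 6, x_2 = -5, x_3 = 1, x_4 = -2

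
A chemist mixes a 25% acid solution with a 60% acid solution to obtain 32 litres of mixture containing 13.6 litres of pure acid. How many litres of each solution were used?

Let a = litres of solution A, b = litres of solution B.
  a + b = 32
  (1/4)a + (3/5)b = 68/5
Row-reduce the augmented matrix:
R2 ← R2 − 1/4·R1.
R2 ← R2 / (7/20).
R1 ← R1 − 1·R2.
Reading off the reduced rows gives a = 16, b = 16.

litres of solution A: 16, litres of solution B: 16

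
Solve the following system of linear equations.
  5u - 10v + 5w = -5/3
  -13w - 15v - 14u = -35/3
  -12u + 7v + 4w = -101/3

u = 7/3, v = 1/3, w = -2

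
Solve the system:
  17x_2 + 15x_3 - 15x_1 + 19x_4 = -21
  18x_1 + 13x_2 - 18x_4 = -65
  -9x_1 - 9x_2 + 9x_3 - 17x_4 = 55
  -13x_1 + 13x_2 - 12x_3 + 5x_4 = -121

x_1 = 1, x_2 = -5, x_3 = 4, x_4 = 1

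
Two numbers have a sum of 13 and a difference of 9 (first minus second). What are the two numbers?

Let x = first number, y = second number.
  x + y = 13
  -y + x = 9
Row-reduce the augmented matrix:
R2 ← R2 − 1·R1.
R2 ← R2 / (-2).
R1 ← R1 − 1·R2.
Reading off the reduced rows gives x = 11, y = 2.

first number: 11, second number: 2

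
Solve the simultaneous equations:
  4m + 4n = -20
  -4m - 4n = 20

Row-reduce:
R1 ← R1 / (4).
R2 ← R2 + 4·R1.
Rank is 1 with 2 unknowns, leaving n free.

infinitely many solutions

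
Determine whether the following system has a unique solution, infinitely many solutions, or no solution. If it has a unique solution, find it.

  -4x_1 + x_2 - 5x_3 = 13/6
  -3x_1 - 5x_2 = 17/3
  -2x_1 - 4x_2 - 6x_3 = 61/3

Row-reduce the augmented matrix:
R1 ← R1 / (-4).
R2 ← R2 + 3·R1.
R3 ← R3 + 2·R1.
R2 ← R2 / (-23/4).
R1 ← R1 + 1/4·R2.
R3 ← R3 + 9/2·R2.
R3 ← R3 / (-148/23).
R1 ← R1 − 25/23·R3.
R2 ← R2 + 15/23·R3.
Reading off the reduced rows gives x_1 = 2, x_2 = -7/3, x_3 = -5/2.

x_1 = 2, x_2 = -7/3, x_3 = -5/2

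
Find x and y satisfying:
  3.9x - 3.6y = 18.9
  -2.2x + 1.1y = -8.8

x = 3, y = -2

Row-reduce the augmented matrix:
R1 ← R1 / (39/10).
R2 ← R2 + 11/5·R1.
R2 ← R2 / (-121/130).
R1 ← R1 + 12/13·R2.
Reading off the reduced rows gives x = 3, y = -2.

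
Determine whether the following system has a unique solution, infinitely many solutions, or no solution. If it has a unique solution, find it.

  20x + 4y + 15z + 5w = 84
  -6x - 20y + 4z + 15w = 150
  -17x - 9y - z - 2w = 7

Row-reduce:
R1 ← R1 / (20).
R2 ← R2 + 6·R1.
R3 ← R3 + 17·R1.
R2 ← R2 / (-94/5).
R1 ← R1 − 1/5·R2.
R3 ← R3 + 28/5·R2.
R3 ← R3 / (1733/188).
R1 ← R1 − 79/94·R3.
R2 ← R2 + 85/188·R3.
Rank is 3 with 4 unknowns, leaving w free.

infinitely many solutions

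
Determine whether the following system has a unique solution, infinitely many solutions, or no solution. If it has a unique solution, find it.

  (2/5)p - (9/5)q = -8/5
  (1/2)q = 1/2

p = 1/2, q = 1

Row-reduce the augmented matrix:
R1 ← R1 / (2/5).
R2 ← R2 / (1/2).
R1 ← R1 + 9/2·R2.
Reading off the reduced rows gives p = 1/2, q = 1.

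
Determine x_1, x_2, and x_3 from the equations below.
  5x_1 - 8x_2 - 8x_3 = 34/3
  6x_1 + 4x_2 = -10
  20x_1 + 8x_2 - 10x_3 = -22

x_1 = -2/3, x_2 = -3/2, x_3 = -1/3

Row-reduce the augmented matrix:
R1 ← R1 / (5).
R2 ← R2 − 6·R1.
R3 ← R3 − 20·R1.
R2 ← R2 / (68/5).
R1 ← R1 + 8/5·R2.
R3 ← R3 − 40·R2.
R3 ← R3 / (-106/17).
R1 ← R1 + 8/17·R3.
R2 ← R2 − 12/17·R3.
Reading off the reduced rows gives x_1 = -2/3, x_2 = -3/2, x_3 = -1/3.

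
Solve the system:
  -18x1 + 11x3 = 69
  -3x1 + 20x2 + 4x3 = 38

infinitely many solutions

Row-reduce:
R1 ← R1 / (-18).
R2 ← R2 + 3·R1.
R2 ← R2 / (20).
Rank is 2 with 3 unknowns, leaving x3 free.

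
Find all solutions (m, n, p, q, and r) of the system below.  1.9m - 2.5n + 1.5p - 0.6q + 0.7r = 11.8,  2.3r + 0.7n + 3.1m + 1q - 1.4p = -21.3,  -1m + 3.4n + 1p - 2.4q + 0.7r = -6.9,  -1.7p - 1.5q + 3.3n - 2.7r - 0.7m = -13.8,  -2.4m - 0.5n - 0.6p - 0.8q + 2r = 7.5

Row-reduce the augmented matrix:
R1 ← R1 / (19/10).
R2 ← R2 − 31/10·R1.
R3 ← R3 + 1·R1.
R4 ← R4 + 7/10·R1.
R5 ← R5 + 12/5·R1.
R2 ← R2 / (454/95).
R1 ← R1 + 25/19·R2.
R3 ← R3 − 198/95·R2.
R4 ← R4 − 226/95·R2.
R5 ← R5 + 139/38·R2.
R3 ← R3 / (7871/2270).
R1 ← R1 + 245/908·R3.
R2 ← R2 + 731/908·R3.
R4 ← R4 − 1743/2270·R3.
R5 ← R5 + 14983/9080·R3.
R4 ← R4 / (-150623/78710).
R1 ← R1 + 389/7871·R4.
R2 ← R2 + 193/463·R4.
R3 ← R3 + 8124/7871·R4.
R5 ← R5 + 137453/78710·R4.
R5 ← R5 / (41614451/6024920).
R1 ← R1 − 489373/602492·R5.
R2 ← R2 − 637319/602492·R5.
R3 ← R3 − 279835/150623·R5.
R4 ← R4 − 247407/150623·R5.
Reading off the reduced rows gives m = -3, n = -5, p = 3, q = -2, r = -1.

m = -3, n = -5, p = 3, q = -2, r = -1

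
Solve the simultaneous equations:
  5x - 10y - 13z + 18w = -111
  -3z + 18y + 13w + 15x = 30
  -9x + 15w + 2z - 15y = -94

infinitely many solutions

Row-reduce:
R1 ← R1 / (5).
R2 ← R2 − 15·R1.
R3 ← R3 + 9·R1.
R2 ← R2 / (48).
R1 ← R1 + 2·R2.
R3 ← R3 + 33·R2.
R3 ← R3 / (67/20).
R1 ← R1 + 11/10·R3.
R2 ← R2 − 3/4·R3.
Rank is 3 with 4 unknowns, leaving w free.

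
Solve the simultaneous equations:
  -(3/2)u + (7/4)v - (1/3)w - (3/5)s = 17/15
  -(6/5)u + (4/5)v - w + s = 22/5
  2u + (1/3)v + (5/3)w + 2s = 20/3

infinitely many solutions

Row-reduce:
R1 ← R1 / (-3/2).
R2 ← R2 + 6/5·R1.
R3 ← R3 − 2·R1.
R2 ← R2 / (-3/5).
R1 ← R1 + 7/6·R2.
R3 ← R3 − 8/3·R2.
R3 ← R3 / (-55/27).
R1 ← R1 − 89/54·R3.
R2 ← R2 − 11/9·R3.
Rank is 3 with 4 unknowns, leaving s free.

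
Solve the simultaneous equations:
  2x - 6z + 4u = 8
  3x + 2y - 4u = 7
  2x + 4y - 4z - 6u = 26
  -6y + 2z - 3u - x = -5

x = -1, y = 1, z = -3, u = -2

Row-reduce the augmented matrix:
R1 ← R1 / (2).
R2 ← R2 − 3·R1.
R3 ← R3 − 2·R1.
R4 ← R4 + 1·R1.
R2 ← R2 / (2).
R3 ← R3 − 4·R2.
R4 ← R4 + 6·R2.
R3 ← R3 / (-16).
R1 ← R1 + 3·R3.
R2 ← R2 − 9/2·R3.
R4 ← R4 − 26·R3.
R4 ← R4 / (-59/4).
R1 ← R1 − 1/8·R4.
R2 ← R2 + 35/16·R4.
R3 ← R3 + 5/8·R4.
Reading off the reduced rows gives x = -1, y = 1, z = -3, u = -2.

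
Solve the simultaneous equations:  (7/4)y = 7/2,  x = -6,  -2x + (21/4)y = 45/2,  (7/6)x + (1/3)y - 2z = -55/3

Row-reduce the augmented matrix:
Swap R1 and R2.
R3 ← R3 + 2·R1.
R4 ← R4 − 7/6·R1.
R2 ← R2 / (7/4).
R3 ← R3 − 21/4·R2.
R4 ← R4 − 1/3·R2.
Swap R3 and R4.
R3 ← R3 / (-2).
R4 reduces to 0 = 0, so the extra equation is consistent.
Reading off the reduced rows gives x = -6, y = 2, z = 6.

x = -6, y = 2, z = 6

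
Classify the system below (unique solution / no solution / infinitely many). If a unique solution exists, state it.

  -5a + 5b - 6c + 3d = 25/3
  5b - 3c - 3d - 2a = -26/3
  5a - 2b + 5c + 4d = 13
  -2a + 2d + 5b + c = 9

Row-reduce the augmented matrix:
R1 ← R1 / (-5).
R2 ← R2 + 2·R1.
R3 ← R3 − 5·R1.
R4 ← R4 + 2·R1.
R2 ← R2 / (3).
R1 ← R1 + 1·R2.
R3 ← R3 − 3·R2.
R4 ← R4 − 3·R2.
R3 ← R3 / (-2/5).
R1 ← R1 − 1·R3.
R2 ← R2 + 1/5·R3.
R4 ← R4 − 4·R3.
R4 ← R4 / (117).
R1 ← R1 − 26·R4.
R2 ← R2 + 7·R4.
R3 ← R3 + 28·R4.
Reading off the reduced rows gives a = -1/3, b = 1/3, c = 2/3, d = 3.

a = -1/3, b = 1/3, c = 2/3, d = 3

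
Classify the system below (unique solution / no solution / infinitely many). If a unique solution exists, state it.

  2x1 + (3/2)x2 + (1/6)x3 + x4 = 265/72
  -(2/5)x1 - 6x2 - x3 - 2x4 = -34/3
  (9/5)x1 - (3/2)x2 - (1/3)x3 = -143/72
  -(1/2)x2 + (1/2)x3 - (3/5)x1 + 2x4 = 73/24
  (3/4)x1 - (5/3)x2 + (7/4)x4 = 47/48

Row-reduce the augmented matrix:
R1 ← R1 / (2).
R2 ← R2 + 2/5·R1.
R3 ← R3 − 9/5·R1.
R4 ← R4 + 3/5·R1.
R5 ← R5 − 3/4·R1.
R2 ← R2 / (-57/10).
R1 ← R1 − 3/4·R2.
R3 ← R3 + 57/20·R2.
R4 ← R4 + 1/20·R2.
R5 ← R5 + 107/48·R2.
Swap R3 and R4.
R3 ← R3 / (191/342).
R1 ← R1 + 5/114·R3.
R2 ← R2 − 29/171·R3.
R5 ← R5 − 1295/4104·R3.
Swap R4 and R5.
R4 ← R4 / (883/1146).
R1 ← R1 − 85/191·R4.
R2 ← R2 + 74/191·R4.
R3 ← R3 − 792/191·R4.
R5 reduces to 0 = 0, so the extra equation is consistent.
Reading off the reduced rows gives x1 = 0, x2 = 5/4, x3 = 1/3, x4 = 7/4.

x1 = 0, x2 = 5/4, x3 = 1/3, x4 = 7/4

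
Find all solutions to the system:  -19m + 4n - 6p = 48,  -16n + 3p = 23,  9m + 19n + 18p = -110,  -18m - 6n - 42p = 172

no solution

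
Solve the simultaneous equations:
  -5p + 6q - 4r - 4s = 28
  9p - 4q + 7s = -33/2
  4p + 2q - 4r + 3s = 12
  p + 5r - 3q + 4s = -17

Row-reduce:
R1 ← R1 / (-5).
R2 ← R2 − 9·R1.
R3 ← R3 − 4·R1.
R4 ← R4 − 1·R1.
R2 ← R2 / (34/5).
R1 ← R1 + 6/5·R2.
R3 ← R3 − 34/5·R2.
R4 ← R4 + 9/5·R2.
Swap R3 and R4.
R3 ← R3 / (39/17).
R1 ← R1 + 8/17·R3.
R2 ← R2 + 18/17·R3.
Row 4 reduces to 0 = 1/2, a contradiction. The system is inconsistent.

no solution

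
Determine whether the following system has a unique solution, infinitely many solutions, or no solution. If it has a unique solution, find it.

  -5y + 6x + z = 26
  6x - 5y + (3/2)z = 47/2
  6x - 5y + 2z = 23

Row-reduce:
R1 ← R1 / (6).
R2 ← R2 − 6·R1.
R3 ← R3 − 6·R1.
R2 ← R2 / (1/2).
R1 ← R1 − 1/6·R2.
R3 ← R3 − 1·R2.
Row 3 reduces to 0 = 2, a contradiction. The system is inconsistent.

no solution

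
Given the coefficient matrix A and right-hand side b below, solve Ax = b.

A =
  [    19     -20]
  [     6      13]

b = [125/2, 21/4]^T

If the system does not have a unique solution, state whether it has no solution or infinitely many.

x_1 = 5/2, x_2 = -3/4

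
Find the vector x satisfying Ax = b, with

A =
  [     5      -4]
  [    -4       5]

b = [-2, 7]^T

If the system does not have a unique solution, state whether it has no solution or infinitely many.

x_1 = 2, x_2 = 3

Row-reduce the augmented matrix:
R1 ← R1 / (5).
R2 ← R2 + 4·R1.
R2 ← R2 / (9/5).
R1 ← R1 + 4/5·R2.
Reading off the reduced rows gives x_1 = 2, x_2 = 3.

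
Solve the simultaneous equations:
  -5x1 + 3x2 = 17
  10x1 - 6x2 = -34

Row-reduce:
R1 ← R1 / (-5).
R2 ← R2 − 10·R1.
Rank is 1 with 2 unknowns, leaving x2 free.

infinitely many solutions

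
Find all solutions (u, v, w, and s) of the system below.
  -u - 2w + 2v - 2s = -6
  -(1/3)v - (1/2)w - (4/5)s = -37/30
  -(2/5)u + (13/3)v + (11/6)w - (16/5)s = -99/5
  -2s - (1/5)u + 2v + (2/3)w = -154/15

no solution

Row-reduce:
R1 ← R1 / (-1).
R3 ← R3 + 2/5·R1.
R4 ← R4 + 1/5·R1.
R2 ← R2 / (-1/3).
R1 ← R1 + 2·R2.
R3 ← R3 − 53/15·R2.
R4 ← R4 − 8/5·R2.
R3 ← R3 / (-8/3).
R1 ← R1 − 5·R3.
R2 ← R2 − 3/2·R3.
R4 ← R4 + 4/3·R3.
Row 4 reduces to 0 = 1/4, a contradiction. The system is inconsistent.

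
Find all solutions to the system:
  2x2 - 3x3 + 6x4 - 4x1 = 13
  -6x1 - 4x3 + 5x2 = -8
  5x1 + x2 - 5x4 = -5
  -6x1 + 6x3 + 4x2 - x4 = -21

Row-reduce the augmented matrix:
R1 ← R1 / (-4).
R2 ← R2 + 6·R1.
R3 ← R3 − 5·R1.
R4 ← R4 + 6·R1.
R2 ← R2 / (2).
R1 ← R1 + 1/2·R2.
R3 ← R3 − 7/2·R2.
R4 ← R4 − 1·R2.
R3 ← R3 / (-37/8).
R1 ← R1 − 7/8·R3.
R2 ← R2 − 1/4·R3.
R4 ← R4 − 41/4·R3.
R4 ← R4 / (1293/37).
R1 ← R1 + 11/37·R4.
R2 ← R2 + 130/37·R4.
R3 ← R3 + 146/37·R4.
Reading off the reduced rows gives x1 = 2, x2 = 0, x3 = -1, x4 = 3.

x1 = 2, x2 = 0, x3 = -1, x4 = 3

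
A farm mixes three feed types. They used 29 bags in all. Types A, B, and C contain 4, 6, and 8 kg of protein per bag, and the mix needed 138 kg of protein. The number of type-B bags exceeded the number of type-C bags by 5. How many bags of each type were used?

type-A bags: 20, type-B bags: 7, type-C bags: 2

Let a = type-A bags, b = type-B bags, c = type-C bags.
  b + a + c = 29
  4a + 6b + 8c = 138
  b - c = 5
Row-reduce the augmented matrix:
R2 ← R2 − 4·R1.
R2 ← R2 / (2).
R1 ← R1 − 1·R2.
R3 ← R3 − 1·R2.
R3 ← R3 / (-3).
R1 ← R1 + 1·R3.
R2 ← R2 − 2·R3.
Reading off the reduced rows gives a = 20, b = 7, c = 2.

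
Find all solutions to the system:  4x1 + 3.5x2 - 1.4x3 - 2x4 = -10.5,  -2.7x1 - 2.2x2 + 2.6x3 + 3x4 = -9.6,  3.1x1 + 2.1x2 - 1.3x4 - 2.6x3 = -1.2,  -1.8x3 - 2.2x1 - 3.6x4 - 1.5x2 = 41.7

x1 = -6, x2 = -1, x3 = -5, x4 = -5

Row-reduce the augmented matrix:
R1 ← R1 / (4).
R2 ← R2 + 27/10·R1.
R3 ← R3 − 31/10·R1.
R4 ← R4 + 11/5·R1.
R2 ← R2 / (13/80).
R1 ← R1 − 7/8·R2.
R3 ← R3 + 49/80·R2.
R4 ← R4 − 17/40·R2.
R3 ← R3 / (307/65).
R1 ← R1 + 602/65·R3.
R2 ← R2 − 662/65·R3.
R4 ← R4 + 2242/325·R3.
R4 ← R4 / (3327/7675).
R1 ← R1 − 5067/1535·R4.
R2 ← R2 + 5827/1535·R4.
R3 ← R3 − 841/614·R4.
Reading off the reduced rows gives x1 = -6, x2 = -1, x3 = -5, x4 = -5.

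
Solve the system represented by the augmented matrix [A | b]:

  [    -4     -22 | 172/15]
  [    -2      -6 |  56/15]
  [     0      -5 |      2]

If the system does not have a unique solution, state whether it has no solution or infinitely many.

Row-reduce the augmented matrix:
R1 ← R1 / (-4).
R2 ← R2 + 2·R1.
R2 ← R2 / (5).
R1 ← R1 − 11/2·R2.
R3 ← R3 + 5·R2.
R3 reduces to 0 = 0, so the extra equation is consistent.
Reading off the reduced rows gives x_1 = -2/3, x_2 = -2/5.

x_1 = -2/3, x_2 = -2/5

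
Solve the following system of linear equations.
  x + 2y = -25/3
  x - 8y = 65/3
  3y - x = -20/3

x = -7/3, y = -3

Row-reduce the augmented matrix:
R2 ← R2 − 1·R1.
R3 ← R3 + 1·R1.
R2 ← R2 / (-10).
R1 ← R1 − 2·R2.
R3 ← R3 − 5·R2.
R3 reduces to 0 = 0, so the extra equation is consistent.
Reading off the reduced rows gives x = -7/3, y = -3.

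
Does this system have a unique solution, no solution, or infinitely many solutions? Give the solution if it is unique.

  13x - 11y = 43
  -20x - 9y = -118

x = 5, y = 2

Row-reduce the augmented matrix:
R1 ← R1 / (13).
R2 ← R2 + 20·R1.
R2 ← R2 / (-337/13).
R1 ← R1 + 11/13·R2.
Reading off the reduced rows gives x = 5, y = 2.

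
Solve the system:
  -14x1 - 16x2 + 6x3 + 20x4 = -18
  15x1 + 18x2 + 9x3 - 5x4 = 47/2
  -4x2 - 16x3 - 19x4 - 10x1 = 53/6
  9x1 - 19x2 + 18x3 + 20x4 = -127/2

Row-reduce the augmented matrix:
R1 ← R1 / (-14).
R2 ← R2 − 15·R1.
R3 ← R3 + 10·R1.
R4 ← R4 − 9·R1.
R2 ← R2 / (6/7).
R1 ← R1 − 8/7·R2.
R3 ← R3 − 52/7·R2.
R4 ← R4 + 205/7·R2.
R3 ← R3 / (-154).
R1 ← R1 + 21·R3.
R2 ← R2 − 18·R3.
R4 ← R4 − 549·R3.
R4 ← R4 / (-7409/231).
R1 ← R1 − 41/66·R4.
R2 ← R2 + 631/462·R4.
R3 ← R3 − 527/462·R4.
Reading off the reduced rows gives x1 = -2, x2 = 5/2, x3 = 2/3, x4 = -1/2.

x1 = -2, x2 = 5/2, x3 = 2/3, x4 = -1/2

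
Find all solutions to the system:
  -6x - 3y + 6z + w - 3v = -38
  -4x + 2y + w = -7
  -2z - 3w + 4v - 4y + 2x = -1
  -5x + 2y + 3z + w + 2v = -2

Row-reduce:
R1 ← R1 / (-6).
R2 ← R2 + 4·R1.
R3 ← R3 − 2·R1.
R4 ← R4 + 5·R1.
R2 ← R2 / (4).
R1 ← R1 − 1/2·R2.
R3 ← R3 + 5·R2.
R4 ← R4 − 9/2·R2.
R3 ← R3 / (-5).
R1 ← R1 + 1/2·R3.
R2 ← R2 + 1·R3.
R4 ← R4 − 5/2·R3.
R4 ← R4 / (-4/3).
R1 ← R1 − 1/60·R4.
R2 ← R2 − 8/15·R4.
R3 ← R3 − 9/20·R4.
Rank is 4 with 5 unknowns, leaving v free.

infinitely many solutions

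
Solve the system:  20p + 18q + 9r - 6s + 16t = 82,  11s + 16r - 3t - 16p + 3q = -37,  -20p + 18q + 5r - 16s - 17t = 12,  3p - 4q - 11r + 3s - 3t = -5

infinitely many solutions

Row-reduce:
R1 ← R1 / (20).
R2 ← R2 + 16·R1.
R3 ← R3 + 20·R1.
R4 ← R4 − 3·R1.
R2 ← R2 / (87/5).
R1 ← R1 − 9/10·R2.
R3 ← R3 − 36·R2.
R4 ← R4 + 67/10·R2.
R3 ← R3 / (-34).
R1 ← R1 + 3/4·R3.
R2 ← R2 − 4/3·R3.
R4 ← R4 + 41/12·R3.
R4 ← R4 / (57901/5916).
R1 ← R1 − 291/1972·R4.
R2 ← R2 + 1493/1479·R4.
R3 ← R3 − 505/493·R4.
Rank is 4 with 5 unknowns, leaving t free.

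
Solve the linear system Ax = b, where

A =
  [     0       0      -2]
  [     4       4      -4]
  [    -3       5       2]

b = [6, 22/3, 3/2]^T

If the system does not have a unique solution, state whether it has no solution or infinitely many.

x_1 = -5/3, x_2 = 1/2, x_3 = -3

Row-reduce the augmented matrix:
Swap R1 and R2.
R1 ← R1 / (4).
R3 ← R3 + 3·R1.
Swap R2 and R3.
R2 ← R2 / (8).
R1 ← R1 − 1·R2.
R3 ← R3 / (-2).
R1 ← R1 + 7/8·R3.
R2 ← R2 + 1/8·R3.
Reading off the reduced rows gives x_1 = -5/3, x_2 = 1/2, x_3 = -3.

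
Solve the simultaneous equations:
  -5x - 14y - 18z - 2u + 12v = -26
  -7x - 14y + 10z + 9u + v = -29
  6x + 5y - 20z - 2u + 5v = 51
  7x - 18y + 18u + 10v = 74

Row-reduce:
R1 ← R1 / (-5).
R2 ← R2 + 7·R1.
R3 ← R3 − 6·R1.
R4 ← R4 − 7·R1.
R2 ← R2 / (28/5).
R1 ← R1 − 14/5·R2.
R3 ← R3 + 59/5·R2.
R4 ← R4 + 188/5·R2.
R3 ← R3 / (228/7).
R1 ← R1 + 14·R3.
R2 ← R2 − 44/7·R3.
R4 ← R4 − 1478/7·R3.
R4 ← R4 / (-5811/152).
R1 ← R1 − 501/152·R4.
R2 ← R2 + 35/19·R4.
R3 ← R3 − 191/304·R4.
Rank is 4 with 5 unknowns, leaving v free.

infinitely many solutions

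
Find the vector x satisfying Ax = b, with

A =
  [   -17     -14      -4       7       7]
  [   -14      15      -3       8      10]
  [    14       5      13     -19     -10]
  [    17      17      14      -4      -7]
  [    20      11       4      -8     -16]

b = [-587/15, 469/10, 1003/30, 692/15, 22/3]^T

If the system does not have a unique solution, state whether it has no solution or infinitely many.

Row-reduce the augmented matrix:
R1 ← R1 / (-17).
R2 ← R2 + 14·R1.
R3 ← R3 − 14·R1.
R4 ← R4 − 17·R1.
R5 ← R5 − 20·R1.
R2 ← R2 / (451/17).
R1 ← R1 − 14/17·R2.
R3 ← R3 + 111/17·R2.
R4 ← R4 − 3·R2.
R5 ← R5 + 93/17·R2.
R3 ← R3 / (4410/451).
R1 ← R1 − 102/451·R3.
R2 ← R2 − 5/451·R3.
R4 ← R4 − 4495/451·R3.
R5 ← R5 + 291/451·R3.
R4 ← R4 / (4609/294).
R1 ← R1 + 46/245·R4.
R2 ← R2 − 29/294·R4.
R3 ← R3 + 1907/1470·R4.
R5 ← R5 + 69/490·R4.
R5 ← R5 / (-163092/23045).
R1 ← R1 + 10051/23045·R5.
R2 ← R2 − 672/4609·R5.
R3 ← R3 + 2232/23045·R5.
R4 ← R4 − 816/4609·R5.
Reading off the reduced rows gives x_1 = 2/5, x_2 = 8/3, x_3 = 1/2, x_4 = -2, x_5 = 3.

x_1 = 2/5, x_2 = 8/3, x_3 = 1/2, x_4 = -2, x_5 = 3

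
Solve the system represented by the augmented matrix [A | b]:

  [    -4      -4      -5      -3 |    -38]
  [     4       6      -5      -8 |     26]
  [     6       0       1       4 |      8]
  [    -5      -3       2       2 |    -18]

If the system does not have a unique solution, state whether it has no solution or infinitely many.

Row-reduce:
R1 ← R1 / (-4).
R2 ← R2 − 4·R1.
R3 ← R3 − 6·R1.
R4 ← R4 + 5·R1.
R2 ← R2 / (2).
R1 ← R1 − 1·R2.
R3 ← R3 + 6·R2.
R4 ← R4 − 2·R2.
R3 ← R3 / (-73/2).
R1 ← R1 − 25/4·R3.
R2 ← R2 + 5·R3.
R4 ← R4 − 73/4·R3.
Row 4 reduces to 0 = -1, a contradiction. The system is inconsistent.

no solution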